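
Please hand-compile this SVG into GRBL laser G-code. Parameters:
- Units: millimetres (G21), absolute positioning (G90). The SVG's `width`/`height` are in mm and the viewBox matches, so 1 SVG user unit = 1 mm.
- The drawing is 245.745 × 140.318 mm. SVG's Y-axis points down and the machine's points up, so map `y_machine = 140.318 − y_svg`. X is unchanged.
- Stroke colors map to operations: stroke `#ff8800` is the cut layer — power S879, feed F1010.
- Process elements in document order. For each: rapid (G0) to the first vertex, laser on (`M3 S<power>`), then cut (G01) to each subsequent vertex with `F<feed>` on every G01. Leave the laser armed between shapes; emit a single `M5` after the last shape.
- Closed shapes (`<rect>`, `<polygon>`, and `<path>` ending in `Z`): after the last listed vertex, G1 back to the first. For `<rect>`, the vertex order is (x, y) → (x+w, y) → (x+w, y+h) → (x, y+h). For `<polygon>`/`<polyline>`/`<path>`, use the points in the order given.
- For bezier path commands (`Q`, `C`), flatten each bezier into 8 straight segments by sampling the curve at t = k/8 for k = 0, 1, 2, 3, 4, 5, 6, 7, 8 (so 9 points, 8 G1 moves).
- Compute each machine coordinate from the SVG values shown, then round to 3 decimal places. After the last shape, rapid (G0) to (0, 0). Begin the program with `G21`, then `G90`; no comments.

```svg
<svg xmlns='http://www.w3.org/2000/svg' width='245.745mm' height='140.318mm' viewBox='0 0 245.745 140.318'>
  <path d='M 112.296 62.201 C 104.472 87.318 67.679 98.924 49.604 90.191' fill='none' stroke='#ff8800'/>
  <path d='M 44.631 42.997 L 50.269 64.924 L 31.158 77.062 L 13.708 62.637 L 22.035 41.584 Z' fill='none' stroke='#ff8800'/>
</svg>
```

G21
G90
G0 X112.296 Y78.117
M3 S879
G01 X108.097 Y69.345 F1010
G01 X101.741 Y61.919 F1010
G01 X93.787 Y55.920 F1010
G01 X84.794 Y51.428 F1010
G01 X75.320 Y48.523 F1010
G01 X65.925 Y47.284 F1010
G01 X57.166 Y47.792 F1010
G01 X49.604 Y50.127 F1010
G0 X44.631 Y97.321
M3 S879
G01 X50.269 Y75.394 F1010
G01 X31.158 Y63.256 F1010
G01 X13.708 Y77.681 F1010
G01 X22.035 Y98.734 F1010
G01 X44.631 Y97.321 F1010
M5
G0 X0.000 Y0.000

viewBox `0 0 245.745 140.318` with mm width/height → 1 unit = 1 mm. Flip: y_m = 140.318 − y_svg.

**Shape 1** — `<path>` cubic bezier, stroke `#ff8800` → cut (S879, F1010). Control points (SVG): P0=(112.296,62.201), P1=(104.472,87.318), P2=(67.679,98.924), P3=(49.604,90.191); sampled at t=k/8. Machine vertices: (112.296,78.117) → (108.097,69.345) → (101.741,61.919) → (93.787,55.920) → (84.794,51.428) → (75.320,48.523) → (65.925,47.284) → (57.166,47.792) → (49.604,50.127). Open path.

**Shape 2** — `<path>` regular polygon, stroke `#ff8800` → cut (S879, F1010). Machine vertices: (44.631,97.321) → (50.269,75.394) → (31.158,63.256) → (13.708,77.681) → (22.035,98.734) → (44.631,97.321). Closed: final G1 returns to the first vertex.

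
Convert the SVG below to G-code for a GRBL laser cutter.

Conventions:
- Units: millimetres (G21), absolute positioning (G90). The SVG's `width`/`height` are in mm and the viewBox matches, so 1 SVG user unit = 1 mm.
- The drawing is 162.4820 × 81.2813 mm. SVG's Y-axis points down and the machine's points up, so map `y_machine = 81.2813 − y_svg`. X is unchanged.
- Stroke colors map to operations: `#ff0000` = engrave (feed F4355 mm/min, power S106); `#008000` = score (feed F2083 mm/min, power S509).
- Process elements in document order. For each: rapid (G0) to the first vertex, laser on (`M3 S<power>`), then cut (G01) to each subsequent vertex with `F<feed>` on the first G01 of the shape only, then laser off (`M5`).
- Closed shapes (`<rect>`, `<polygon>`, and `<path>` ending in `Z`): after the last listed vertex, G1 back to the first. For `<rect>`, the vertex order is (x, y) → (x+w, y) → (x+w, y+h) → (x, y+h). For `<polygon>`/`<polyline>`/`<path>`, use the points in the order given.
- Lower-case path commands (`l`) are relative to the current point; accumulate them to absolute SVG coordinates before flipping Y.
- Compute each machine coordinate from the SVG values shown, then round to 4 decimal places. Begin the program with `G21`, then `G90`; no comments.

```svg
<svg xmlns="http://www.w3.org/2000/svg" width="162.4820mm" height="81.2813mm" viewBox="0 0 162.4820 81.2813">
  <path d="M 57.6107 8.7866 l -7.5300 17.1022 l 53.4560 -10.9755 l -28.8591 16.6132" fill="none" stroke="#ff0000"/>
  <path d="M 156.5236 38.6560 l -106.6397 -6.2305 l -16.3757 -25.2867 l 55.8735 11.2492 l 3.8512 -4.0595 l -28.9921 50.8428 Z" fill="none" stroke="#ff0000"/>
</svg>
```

G21
G90
G0 X57.6107 Y72.4947
M3 S106
G01 X50.0807 Y55.3925 F4355
G01 X103.5367 Y66.3680
G01 X74.6776 Y49.7548
M5
G0 X156.5236 Y42.6253
M3 S106
G01 X49.8839 Y48.8558 F4355
G01 X33.5082 Y74.1425
G01 X89.3817 Y62.8933
G01 X93.2329 Y66.9528
G01 X64.2408 Y16.1100
G01 X156.5236 Y42.6253
M5

viewBox `0 0 162.4820 81.2813` with mm width/height → 1 unit = 1 mm. Flip: y_m = 81.2813 − y_svg.

**Shape 1** — `<path>` open polyline, stroke `#ff0000` → engrave (S106, F4355). Machine vertices: (57.6107,72.4947) → (50.0807,55.3925) → (103.5367,66.3680) → (74.6776,49.7548). Open path.

**Shape 2** — `<path>` closed polygon, stroke `#ff0000` → engrave (S106, F4355). Machine vertices: (156.5236,42.6253) → (49.8839,48.8558) → (33.5082,74.1425) → (89.3817,62.8933) → (93.2329,66.9528) → (64.2408,16.1100) → (156.5236,42.6253). Closed: final G1 returns to the first vertex.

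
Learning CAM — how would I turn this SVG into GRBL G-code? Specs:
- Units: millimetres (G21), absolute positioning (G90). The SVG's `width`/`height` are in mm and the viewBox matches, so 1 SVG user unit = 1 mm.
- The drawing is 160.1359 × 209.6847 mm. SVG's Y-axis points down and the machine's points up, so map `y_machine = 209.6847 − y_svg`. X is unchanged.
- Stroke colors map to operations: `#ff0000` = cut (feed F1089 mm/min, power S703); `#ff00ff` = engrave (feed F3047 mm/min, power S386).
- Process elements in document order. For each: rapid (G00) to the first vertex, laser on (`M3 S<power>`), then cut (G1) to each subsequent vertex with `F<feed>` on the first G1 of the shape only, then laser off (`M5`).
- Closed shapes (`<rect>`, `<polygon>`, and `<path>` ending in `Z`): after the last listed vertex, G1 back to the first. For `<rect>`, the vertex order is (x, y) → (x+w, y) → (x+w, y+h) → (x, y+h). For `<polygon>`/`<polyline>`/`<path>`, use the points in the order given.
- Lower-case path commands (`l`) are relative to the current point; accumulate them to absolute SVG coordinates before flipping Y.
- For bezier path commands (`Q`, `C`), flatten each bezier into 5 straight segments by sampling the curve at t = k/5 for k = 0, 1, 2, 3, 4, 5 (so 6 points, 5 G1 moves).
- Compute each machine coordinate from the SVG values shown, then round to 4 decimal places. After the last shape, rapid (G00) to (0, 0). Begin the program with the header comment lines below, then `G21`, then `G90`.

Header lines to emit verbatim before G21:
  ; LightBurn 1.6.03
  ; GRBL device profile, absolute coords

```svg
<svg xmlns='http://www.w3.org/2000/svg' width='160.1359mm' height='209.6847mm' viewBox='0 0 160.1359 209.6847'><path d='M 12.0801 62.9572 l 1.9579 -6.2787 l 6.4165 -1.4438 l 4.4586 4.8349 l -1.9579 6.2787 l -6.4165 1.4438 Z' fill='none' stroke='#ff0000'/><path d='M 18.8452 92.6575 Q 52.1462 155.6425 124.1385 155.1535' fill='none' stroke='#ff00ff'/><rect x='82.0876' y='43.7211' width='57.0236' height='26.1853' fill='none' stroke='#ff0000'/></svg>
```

1 u = 1 mm; y_m = 209.6847 − y.

[1] `<path>` regular polygon, #ff0000→cut S703 F1089: (12.0801,146.7275) → (14.0380,153.0062) → (20.4545,154.4500) → (24.9131,149.6151) → (22.9552,143.3364) → (16.5387,141.8926) → (12.0801,146.7275) (closed)

[2] `<path>` quadratic bezier, #ff00ff→engrave S386 F3047: (18.8452,117.0272) → (33.7133,94.3722) → (51.6766,76.7950) → (72.7353,64.2958) → (96.8892,56.8746) → (124.1385,54.5312)

[3] `<rect>` rectangle, #ff0000→cut S703 F1089: (82.0876,165.9636) → (139.1112,165.9636) → (139.1112,139.7783) → (82.0876,139.7783) → (82.0876,165.9636) (closed)

; LightBurn 1.6.03
; GRBL device profile, absolute coords
G21
G90
G00 X12.0801 Y146.7275
M3 S703
G1 X14.0380 Y153.0062 F1089
G1 X20.4545 Y154.4500
G1 X24.9131 Y149.6151
G1 X22.9552 Y143.3364
G1 X16.5387 Y141.8926
G1 X12.0801 Y146.7275
M5
G00 X18.8452 Y117.0272
M3 S386
G1 X33.7133 Y94.3722 F3047
G1 X51.6766 Y76.7950
G1 X72.7353 Y64.2958
G1 X96.8892 Y56.8746
G1 X124.1385 Y54.5312
M5
G00 X82.0876 Y165.9636
M3 S703
G1 X139.1112 Y165.9636 F1089
G1 X139.1112 Y139.7783
G1 X82.0876 Y139.7783
G1 X82.0876 Y165.9636
M5
G00 X0.0000 Y0.0000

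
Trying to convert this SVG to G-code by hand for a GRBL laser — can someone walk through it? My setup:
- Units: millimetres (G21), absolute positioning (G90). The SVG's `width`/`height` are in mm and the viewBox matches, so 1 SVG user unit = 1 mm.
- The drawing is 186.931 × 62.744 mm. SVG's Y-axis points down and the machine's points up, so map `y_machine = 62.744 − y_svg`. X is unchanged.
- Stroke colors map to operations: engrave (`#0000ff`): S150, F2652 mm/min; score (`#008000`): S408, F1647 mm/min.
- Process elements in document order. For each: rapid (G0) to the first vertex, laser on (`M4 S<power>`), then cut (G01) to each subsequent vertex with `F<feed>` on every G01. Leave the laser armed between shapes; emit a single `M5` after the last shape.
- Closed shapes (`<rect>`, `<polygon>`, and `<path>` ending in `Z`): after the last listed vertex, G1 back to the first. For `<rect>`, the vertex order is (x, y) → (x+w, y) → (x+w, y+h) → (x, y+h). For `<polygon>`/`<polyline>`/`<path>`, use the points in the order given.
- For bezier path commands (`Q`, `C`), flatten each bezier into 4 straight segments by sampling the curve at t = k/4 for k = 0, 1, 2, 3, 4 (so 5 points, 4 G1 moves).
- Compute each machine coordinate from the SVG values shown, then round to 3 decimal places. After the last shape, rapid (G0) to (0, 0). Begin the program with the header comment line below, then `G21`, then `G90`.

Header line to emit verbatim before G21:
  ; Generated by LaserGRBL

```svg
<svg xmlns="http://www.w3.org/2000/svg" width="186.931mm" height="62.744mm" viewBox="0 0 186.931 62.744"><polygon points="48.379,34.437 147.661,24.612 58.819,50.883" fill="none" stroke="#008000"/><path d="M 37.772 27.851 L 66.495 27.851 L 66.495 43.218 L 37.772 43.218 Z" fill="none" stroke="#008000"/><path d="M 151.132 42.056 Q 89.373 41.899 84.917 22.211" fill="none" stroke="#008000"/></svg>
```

Since the viewBox matches the mm dimensions, user units are millimetres directly. The only transform is the Y-flip y_m = 62.744 − y_svg.

Shape 1 is a closed polygon drawn with `<polygon>`. Its stroke #008000 means score at S408, F1647. After flipping Y the toolpath is (48.379,28.307) → (147.661,38.132) → (58.819,11.861) → (48.379,28.307), returning to the start.

Shape 2 is a rectangle drawn with `<path>`. Its stroke #008000 means score at S408, F1647. After flipping Y the toolpath is (37.772,34.893) → (66.495,34.893) → (66.495,19.526) → (37.772,19.526) → (37.772,34.893), returning to the start.

Shape 3 is a quadratic bezier drawn with `<path>`. Its stroke #008000 means score at S408, F1647. After flipping Y the toolpath is (151.132,20.688) → (123.834,21.987) → (103.699,25.728) → (90.726,31.910) → (84.917,40.533).

; Generated by LaserGRBL
G21
G90
G0 X48.379 Y28.307
M4 S408
G01 X147.661 Y38.132 F1647
G01 X58.819 Y11.861 F1647
G01 X48.379 Y28.307 F1647
G0 X37.772 Y34.893
M4 S408
G01 X66.495 Y34.893 F1647
G01 X66.495 Y19.526 F1647
G01 X37.772 Y19.526 F1647
G01 X37.772 Y34.893 F1647
G0 X151.132 Y20.688
M4 S408
G01 X123.834 Y21.987 F1647
G01 X103.699 Y25.728 F1647
G01 X90.726 Y31.910 F1647
G01 X84.917 Y40.533 F1647
M5
G0 X0.000 Y0.000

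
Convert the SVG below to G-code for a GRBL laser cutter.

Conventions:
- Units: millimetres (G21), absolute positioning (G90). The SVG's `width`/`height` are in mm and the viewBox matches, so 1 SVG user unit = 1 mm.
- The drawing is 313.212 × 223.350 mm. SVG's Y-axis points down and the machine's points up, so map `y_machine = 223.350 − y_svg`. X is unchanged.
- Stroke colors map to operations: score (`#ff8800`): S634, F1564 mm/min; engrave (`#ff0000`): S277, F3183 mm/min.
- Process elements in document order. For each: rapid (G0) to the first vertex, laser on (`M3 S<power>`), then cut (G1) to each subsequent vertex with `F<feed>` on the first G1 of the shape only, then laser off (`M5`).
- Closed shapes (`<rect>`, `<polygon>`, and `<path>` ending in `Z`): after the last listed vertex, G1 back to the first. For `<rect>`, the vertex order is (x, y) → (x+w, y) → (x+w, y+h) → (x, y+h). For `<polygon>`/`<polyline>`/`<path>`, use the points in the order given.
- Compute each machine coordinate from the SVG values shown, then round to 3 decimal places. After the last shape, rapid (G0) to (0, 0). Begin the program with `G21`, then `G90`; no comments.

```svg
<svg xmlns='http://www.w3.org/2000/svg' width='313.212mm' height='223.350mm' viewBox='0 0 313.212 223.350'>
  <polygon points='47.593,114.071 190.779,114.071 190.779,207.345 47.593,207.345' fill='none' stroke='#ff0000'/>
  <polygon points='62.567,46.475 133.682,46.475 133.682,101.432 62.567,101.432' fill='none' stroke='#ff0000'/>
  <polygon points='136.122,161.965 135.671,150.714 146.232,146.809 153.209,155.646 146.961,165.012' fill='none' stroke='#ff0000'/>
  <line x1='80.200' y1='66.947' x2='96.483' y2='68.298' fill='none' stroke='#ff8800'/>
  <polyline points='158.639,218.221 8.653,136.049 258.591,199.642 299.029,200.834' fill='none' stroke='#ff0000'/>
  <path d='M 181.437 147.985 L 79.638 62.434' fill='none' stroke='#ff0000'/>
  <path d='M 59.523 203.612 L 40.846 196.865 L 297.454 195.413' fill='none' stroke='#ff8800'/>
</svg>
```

G21
G90
G0 X47.593 Y109.279
M3 S277
G1 X190.779 Y109.279 F3183
G1 X190.779 Y16.005
G1 X47.593 Y16.005
G1 X47.593 Y109.279
M5
G0 X62.567 Y176.875
M3 S277
G1 X133.682 Y176.875 F3183
G1 X133.682 Y121.918
G1 X62.567 Y121.918
G1 X62.567 Y176.875
M5
G0 X136.122 Y61.385
M3 S277
G1 X135.671 Y72.636 F3183
G1 X146.232 Y76.541
G1 X153.209 Y67.704
G1 X146.961 Y58.338
G1 X136.122 Y61.385
M5
G0 X80.200 Y156.403
M3 S634
G1 X96.483 Y155.052 F1564
M5
G0 X158.639 Y5.129
M3 S277
G1 X8.653 Y87.301 F3183
G1 X258.591 Y23.708
G1 X299.029 Y22.516
M5
G0 X181.437 Y75.365
M3 S277
G1 X79.638 Y160.916 F3183
M5
G0 X59.523 Y19.738
M3 S634
G1 X40.846 Y26.485 F1564
G1 X297.454 Y27.937
M5
G0 X0.000 Y0.000

Since the viewBox matches the mm dimensions, user units are millimetres directly. The only transform is the Y-flip y_m = 223.350 − y_svg.

Shape 1 is a rectangle drawn with `<polygon>`. Its stroke #ff0000 means engrave at S277, F3183. After flipping Y the toolpath is (47.593,109.279) → (190.779,109.279) → (190.779,16.005) → (47.593,16.005) → (47.593,109.279), returning to the start.

Shape 2 is a rectangle drawn with `<polygon>`. Its stroke #ff0000 means engrave at S277, F3183. After flipping Y the toolpath is (62.567,176.875) → (133.682,176.875) → (133.682,121.918) → (62.567,121.918) → (62.567,176.875), returning to the start.

Shape 3 is a regular polygon drawn with `<polygon>`. Its stroke #ff0000 means engrave at S277, F3183. After flipping Y the toolpath is (136.122,61.385) → (135.671,72.636) → (146.232,76.541) → (153.209,67.704) → (146.961,58.338) → (136.122,61.385), returning to the start.

Shape 4 is a line segment drawn with `<line>`. Its stroke #ff8800 means score at S634, F1564. After flipping Y the toolpath is (80.200,156.403) → (96.483,155.052).

Shape 5 is a open polyline drawn with `<polyline>`. Its stroke #ff0000 means engrave at S277, F3183. After flipping Y the toolpath is (158.639,5.129) → (8.653,87.301) → (258.591,23.708) → (299.029,22.516).

Shape 6 is a line segment drawn with `<path>`. Its stroke #ff0000 means engrave at S277, F3183. After flipping Y the toolpath is (181.437,75.365) → (79.638,160.916).

Shape 7 is a open polyline drawn with `<path>`. Its stroke #ff8800 means score at S634, F1564. After flipping Y the toolpath is (59.523,19.738) → (40.846,26.485) → (297.454,27.937).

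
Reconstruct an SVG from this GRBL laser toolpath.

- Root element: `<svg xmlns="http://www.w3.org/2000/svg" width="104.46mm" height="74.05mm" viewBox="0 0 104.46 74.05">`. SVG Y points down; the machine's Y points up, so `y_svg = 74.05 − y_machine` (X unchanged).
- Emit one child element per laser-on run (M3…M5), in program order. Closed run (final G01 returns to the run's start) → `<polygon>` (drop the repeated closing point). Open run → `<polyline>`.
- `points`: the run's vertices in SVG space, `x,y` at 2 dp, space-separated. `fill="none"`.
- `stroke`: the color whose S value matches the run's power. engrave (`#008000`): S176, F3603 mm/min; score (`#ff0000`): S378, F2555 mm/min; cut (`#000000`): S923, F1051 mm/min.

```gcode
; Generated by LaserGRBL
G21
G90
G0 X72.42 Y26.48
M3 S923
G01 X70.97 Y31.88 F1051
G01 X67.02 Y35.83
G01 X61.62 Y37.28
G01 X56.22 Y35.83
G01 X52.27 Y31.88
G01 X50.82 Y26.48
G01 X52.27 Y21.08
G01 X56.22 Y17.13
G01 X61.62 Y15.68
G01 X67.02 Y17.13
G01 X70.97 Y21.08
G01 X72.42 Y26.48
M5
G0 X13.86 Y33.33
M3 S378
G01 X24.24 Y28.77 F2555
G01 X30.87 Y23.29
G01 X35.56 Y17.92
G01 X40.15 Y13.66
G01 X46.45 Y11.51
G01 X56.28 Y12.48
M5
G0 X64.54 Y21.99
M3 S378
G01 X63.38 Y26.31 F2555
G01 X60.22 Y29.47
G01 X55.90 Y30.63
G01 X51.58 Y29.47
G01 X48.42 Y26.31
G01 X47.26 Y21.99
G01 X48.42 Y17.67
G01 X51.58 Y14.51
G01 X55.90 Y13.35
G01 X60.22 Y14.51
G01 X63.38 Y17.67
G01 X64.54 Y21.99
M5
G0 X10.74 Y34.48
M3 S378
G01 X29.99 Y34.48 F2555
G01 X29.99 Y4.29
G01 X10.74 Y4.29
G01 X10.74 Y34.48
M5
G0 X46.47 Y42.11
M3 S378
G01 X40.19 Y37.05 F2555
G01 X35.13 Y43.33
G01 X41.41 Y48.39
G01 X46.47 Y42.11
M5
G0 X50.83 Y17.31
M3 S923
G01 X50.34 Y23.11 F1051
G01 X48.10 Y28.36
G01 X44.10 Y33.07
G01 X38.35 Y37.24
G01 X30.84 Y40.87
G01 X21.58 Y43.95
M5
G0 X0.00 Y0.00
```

<svg xmlns="http://www.w3.org/2000/svg" width="104.46mm" height="74.05mm" viewBox="0 0 104.46 74.05">
  <polygon points="72.42,47.57 70.97,42.17 67.02,38.22 61.62,36.77 56.22,38.22 52.27,42.17 50.82,47.57 52.27,52.97 56.22,56.92 61.62,58.37 67.02,56.92 70.97,52.97" fill="none" stroke="#000000"/>
  <polyline points="13.86,40.72 24.24,45.28 30.87,50.76 35.56,56.13 40.15,60.39 46.45,62.54 56.28,61.57" fill="none" stroke="#ff0000"/>
  <polygon points="64.54,52.06 63.38,47.74 60.22,44.58 55.90,43.42 51.58,44.58 48.42,47.74 47.26,52.06 48.42,56.38 51.58,59.54 55.90,60.70 60.22,59.54 63.38,56.38" fill="none" stroke="#ff0000"/>
  <polygon points="10.74,39.57 29.99,39.57 29.99,69.76 10.74,69.76" fill="none" stroke="#ff0000"/>
  <polygon points="46.47,31.94 40.19,37.00 35.13,30.72 41.41,25.66" fill="none" stroke="#ff0000"/>
  <polyline points="50.83,56.74 50.34,50.94 48.10,45.69 44.10,40.98 38.35,36.81 30.84,33.18 21.58,30.10" fill="none" stroke="#000000"/>
</svg>

y_svg = 74.05 − y_m.

[1] S923→`#000000` (cut); closed run; points: 72.42,47.57 70.97,42.17 67.02,38.22 61.62,36.77 56.22,38.22 52.27,42.17 50.82,47.57 52.27,52.97 56.22,56.92 61.62,58.37 67.02,56.92 70.97,52.97

[2] S378→`#ff0000` (score); open run; points: 13.86,40.72 24.24,45.28 30.87,50.76 35.56,56.13 40.15,60.39 46.45,62.54 56.28,61.57

[3] S378→`#ff0000` (score); closed run; points: 64.54,52.06 63.38,47.74 60.22,44.58 55.90,43.42 51.58,44.58 48.42,47.74 47.26,52.06 48.42,56.38 51.58,59.54 55.90,60.70 60.22,59.54 63.38,56.38

[4] S378→`#ff0000` (score); closed run; points: 10.74,39.57 29.99,39.57 29.99,69.76 10.74,69.76

[5] S378→`#ff0000` (score); closed run; points: 46.47,31.94 40.19,37.00 35.13,30.72 41.41,25.66

[6] S923→`#000000` (cut); open run; points: 50.83,56.74 50.34,50.94 48.10,45.69 44.10,40.98 38.35,36.81 30.84,33.18 21.58,30.10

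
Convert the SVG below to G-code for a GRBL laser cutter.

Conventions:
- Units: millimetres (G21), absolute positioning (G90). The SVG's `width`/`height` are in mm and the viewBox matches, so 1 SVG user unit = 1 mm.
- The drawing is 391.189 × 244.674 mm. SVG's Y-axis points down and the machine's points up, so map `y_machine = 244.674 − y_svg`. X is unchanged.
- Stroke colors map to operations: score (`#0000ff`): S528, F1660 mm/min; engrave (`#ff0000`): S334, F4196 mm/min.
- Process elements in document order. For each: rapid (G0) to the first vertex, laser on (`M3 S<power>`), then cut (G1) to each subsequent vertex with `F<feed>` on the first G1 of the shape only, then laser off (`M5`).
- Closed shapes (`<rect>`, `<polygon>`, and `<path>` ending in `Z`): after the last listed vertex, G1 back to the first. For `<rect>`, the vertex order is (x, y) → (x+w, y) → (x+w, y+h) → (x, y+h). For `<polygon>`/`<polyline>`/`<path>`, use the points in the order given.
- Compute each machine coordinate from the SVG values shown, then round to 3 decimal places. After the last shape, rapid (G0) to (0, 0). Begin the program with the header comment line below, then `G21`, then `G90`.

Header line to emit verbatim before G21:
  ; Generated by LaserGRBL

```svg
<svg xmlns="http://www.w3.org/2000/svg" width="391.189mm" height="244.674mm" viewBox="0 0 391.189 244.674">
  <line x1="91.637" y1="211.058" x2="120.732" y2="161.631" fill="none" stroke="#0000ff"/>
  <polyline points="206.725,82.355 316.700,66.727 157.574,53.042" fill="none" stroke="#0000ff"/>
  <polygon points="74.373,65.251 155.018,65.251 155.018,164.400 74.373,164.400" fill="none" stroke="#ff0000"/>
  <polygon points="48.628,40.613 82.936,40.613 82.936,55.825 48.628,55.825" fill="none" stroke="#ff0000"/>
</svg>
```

; Generated by LaserGRBL
G21
G90
G0 X91.637 Y33.616
M3 S528
G1 X120.732 Y83.043 F1660
M5
G0 X206.725 Y162.319
M3 S528
G1 X316.700 Y177.947 F1660
G1 X157.574 Y191.632
M5
G0 X74.373 Y179.423
M3 S334
G1 X155.018 Y179.423 F4196
G1 X155.018 Y80.274
G1 X74.373 Y80.274
G1 X74.373 Y179.423
M5
G0 X48.628 Y204.061
M3 S334
G1 X82.936 Y204.061 F4196
G1 X82.936 Y188.849
G1 X48.628 Y188.849
G1 X48.628 Y204.061
M5
G0 X0.000 Y0.000

Since the viewBox matches the mm dimensions, user units are millimetres directly. The only transform is the Y-flip y_m = 244.674 − y_svg.

Shape 1 is a line segment drawn with `<line>`. Its stroke #0000ff means score at S528, F1660. After flipping Y the toolpath is (91.637,33.616) → (120.732,83.043).

Shape 2 is a open polyline drawn with `<polyline>`. Its stroke #0000ff means score at S528, F1660. After flipping Y the toolpath is (206.725,162.319) → (316.700,177.947) → (157.574,191.632).

Shape 3 is a rectangle drawn with `<polygon>`. Its stroke #ff0000 means engrave at S334, F4196. After flipping Y the toolpath is (74.373,179.423) → (155.018,179.423) → (155.018,80.274) → (74.373,80.274) → (74.373,179.423), returning to the start.

Shape 4 is a rectangle drawn with `<polygon>`. Its stroke #ff0000 means engrave at S334, F4196. After flipping Y the toolpath is (48.628,204.061) → (82.936,204.061) → (82.936,188.849) → (48.628,188.849) → (48.628,204.061), returning to the start.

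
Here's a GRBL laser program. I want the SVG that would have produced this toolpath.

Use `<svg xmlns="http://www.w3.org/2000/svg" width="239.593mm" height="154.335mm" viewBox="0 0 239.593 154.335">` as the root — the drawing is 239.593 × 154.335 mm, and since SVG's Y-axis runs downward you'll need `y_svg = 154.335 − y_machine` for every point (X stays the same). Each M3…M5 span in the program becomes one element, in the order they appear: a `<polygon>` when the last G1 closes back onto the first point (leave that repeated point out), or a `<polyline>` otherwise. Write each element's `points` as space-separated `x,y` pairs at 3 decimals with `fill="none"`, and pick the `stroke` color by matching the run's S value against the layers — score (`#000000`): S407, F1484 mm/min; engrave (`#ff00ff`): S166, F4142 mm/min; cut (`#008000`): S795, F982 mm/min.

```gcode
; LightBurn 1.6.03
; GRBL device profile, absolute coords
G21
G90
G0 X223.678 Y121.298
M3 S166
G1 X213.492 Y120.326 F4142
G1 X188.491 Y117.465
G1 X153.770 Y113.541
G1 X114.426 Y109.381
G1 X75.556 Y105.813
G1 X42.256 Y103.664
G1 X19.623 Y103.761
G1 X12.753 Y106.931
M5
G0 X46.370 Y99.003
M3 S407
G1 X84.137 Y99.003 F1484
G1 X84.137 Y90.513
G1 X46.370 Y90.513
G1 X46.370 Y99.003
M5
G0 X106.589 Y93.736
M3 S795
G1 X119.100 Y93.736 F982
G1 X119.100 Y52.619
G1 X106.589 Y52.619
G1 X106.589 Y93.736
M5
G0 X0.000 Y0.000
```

<svg xmlns="http://www.w3.org/2000/svg" width="239.593mm" height="154.335mm" viewBox="0 0 239.593 154.335">
  <polyline points="223.678,33.037 213.492,34.009 188.491,36.870 153.770,40.794 114.426,44.954 75.556,48.522 42.256,50.671 19.623,50.574 12.753,47.404" fill="none" stroke="#ff00ff"/>
  <polygon points="46.370,55.332 84.137,55.332 84.137,63.822 46.370,63.822" fill="none" stroke="#000000"/>
  <polygon points="106.589,60.599 119.100,60.599 119.100,101.716 106.589,101.716" fill="none" stroke="#008000"/>
</svg>

Each laser-on run becomes one SVG element. Flip Y back into SVG space with y_svg = 154.335 − y_machine.

Run 1: the run's S166 means `#ff00ff` (engrave). The run is open, so emit a `<polyline>` with points (Y-flipped): 223.678,33.037 213.492,34.009 188.491,36.870 153.770,40.794 114.426,44.954 75.556,48.522 42.256,50.671 19.623,50.574 12.753,47.404.

Run 2: S407 ⇒ score layer `#000000`. The run returns to its start, so emit a `<polygon>` with points (Y-flipped): 46.370,55.332 84.137,55.332 84.137,63.822 46.370,63.822.

Run 3: power S795 maps to stroke `#008000` (cut). The run returns to its start, so emit a `<polygon>` with points (Y-flipped): 106.589,60.599 119.100,60.599 119.100,101.716 106.589,101.716.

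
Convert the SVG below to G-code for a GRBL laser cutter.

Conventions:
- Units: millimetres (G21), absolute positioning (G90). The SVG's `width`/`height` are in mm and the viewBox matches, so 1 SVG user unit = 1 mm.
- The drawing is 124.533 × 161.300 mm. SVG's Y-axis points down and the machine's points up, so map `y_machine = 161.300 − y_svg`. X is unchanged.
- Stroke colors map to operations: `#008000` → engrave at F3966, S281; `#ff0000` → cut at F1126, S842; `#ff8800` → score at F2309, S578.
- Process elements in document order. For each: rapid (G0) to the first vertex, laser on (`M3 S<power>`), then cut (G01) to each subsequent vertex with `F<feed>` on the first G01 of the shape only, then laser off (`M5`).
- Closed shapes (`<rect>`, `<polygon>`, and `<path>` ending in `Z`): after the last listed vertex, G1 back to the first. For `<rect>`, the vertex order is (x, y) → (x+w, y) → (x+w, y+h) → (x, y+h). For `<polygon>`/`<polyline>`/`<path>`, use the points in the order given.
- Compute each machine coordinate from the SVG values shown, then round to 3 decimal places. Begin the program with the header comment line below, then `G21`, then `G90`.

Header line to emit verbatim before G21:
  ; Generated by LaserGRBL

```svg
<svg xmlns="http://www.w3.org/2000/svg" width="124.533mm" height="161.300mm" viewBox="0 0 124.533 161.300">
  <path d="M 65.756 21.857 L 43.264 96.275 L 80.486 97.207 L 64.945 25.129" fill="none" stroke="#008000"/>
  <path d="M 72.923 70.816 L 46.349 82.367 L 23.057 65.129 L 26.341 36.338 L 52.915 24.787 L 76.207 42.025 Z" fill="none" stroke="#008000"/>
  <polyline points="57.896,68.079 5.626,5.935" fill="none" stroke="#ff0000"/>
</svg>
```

viewBox `0 0 124.533 161.300` with mm width/height → 1 unit = 1 mm. Flip: y_m = 161.300 − y_svg.

**Shape 1** — `<path>` open polyline, stroke `#008000` → engrave (S281, F3966). Machine vertices: (65.756,139.443) → (43.264,65.025) → (80.486,64.093) → (64.945,136.171). Open path.

**Shape 2** — `<path>` regular polygon, stroke `#008000` → engrave (S281, F3966). Machine vertices: (72.923,90.484) → (46.349,78.933) → (23.057,96.171) → (26.341,124.962) → (52.915,136.513) → (76.207,119.275) → (72.923,90.484). Closed: final G1 returns to the first vertex.

**Shape 3** — `<polyline>` line segment, stroke `#ff0000` → cut (S842, F1126). Machine vertices: (57.896,93.221) → (5.626,155.365). Open path.

; Generated by LaserGRBL
G21
G90
G0 X65.756 Y139.443
M3 S281
G01 X43.264 Y65.025 F3966
G01 X80.486 Y64.093
G01 X64.945 Y136.171
M5
G0 X72.923 Y90.484
M3 S281
G01 X46.349 Y78.933 F3966
G01 X23.057 Y96.171
G01 X26.341 Y124.962
G01 X52.915 Y136.513
G01 X76.207 Y119.275
G01 X72.923 Y90.484
M5
G0 X57.896 Y93.221
M3 S842
G01 X5.626 Y155.365 F1126
M5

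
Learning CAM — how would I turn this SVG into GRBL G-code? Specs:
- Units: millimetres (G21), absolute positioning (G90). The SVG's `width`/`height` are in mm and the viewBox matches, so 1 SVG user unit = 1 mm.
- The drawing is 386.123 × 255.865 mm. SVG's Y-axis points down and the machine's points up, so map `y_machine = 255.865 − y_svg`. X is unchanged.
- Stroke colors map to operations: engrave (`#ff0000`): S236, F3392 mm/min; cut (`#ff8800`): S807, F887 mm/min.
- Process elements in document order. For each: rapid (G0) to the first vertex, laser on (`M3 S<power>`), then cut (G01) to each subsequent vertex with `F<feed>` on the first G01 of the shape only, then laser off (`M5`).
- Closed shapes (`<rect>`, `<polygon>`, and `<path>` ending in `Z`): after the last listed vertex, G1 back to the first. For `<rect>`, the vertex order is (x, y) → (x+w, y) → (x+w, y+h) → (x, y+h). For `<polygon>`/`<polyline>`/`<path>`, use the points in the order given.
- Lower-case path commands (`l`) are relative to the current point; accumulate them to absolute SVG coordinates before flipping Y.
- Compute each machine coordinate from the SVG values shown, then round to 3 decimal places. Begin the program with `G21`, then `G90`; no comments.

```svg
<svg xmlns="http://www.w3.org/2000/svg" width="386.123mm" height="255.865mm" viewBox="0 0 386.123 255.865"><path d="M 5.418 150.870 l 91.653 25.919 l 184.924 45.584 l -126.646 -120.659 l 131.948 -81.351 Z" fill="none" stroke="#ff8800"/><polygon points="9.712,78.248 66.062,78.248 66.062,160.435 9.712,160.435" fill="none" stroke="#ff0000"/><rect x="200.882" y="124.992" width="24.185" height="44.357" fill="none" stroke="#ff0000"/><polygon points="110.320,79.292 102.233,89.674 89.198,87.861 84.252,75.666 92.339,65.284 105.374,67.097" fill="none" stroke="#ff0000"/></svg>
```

G21
G90
G0 X5.418 Y104.995
M3 S807
G01 X97.071 Y79.076 F887
G01 X281.995 Y33.492
G01 X155.349 Y154.151
G01 X287.297 Y235.502
G01 X5.418 Y104.995
M5
G0 X9.712 Y177.617
M3 S236
G01 X66.062 Y177.617 F3392
G01 X66.062 Y95.430
G01 X9.712 Y95.430
G01 X9.712 Y177.617
M5
G0 X200.882 Y130.873
M3 S236
G01 X225.067 Y130.873 F3392
G01 X225.067 Y86.516
G01 X200.882 Y86.516
G01 X200.882 Y130.873
M5
G0 X110.320 Y176.573
M3 S236
G01 X102.233 Y166.191 F3392
G01 X89.198 Y168.004
G01 X84.252 Y180.199
G01 X92.339 Y190.581
G01 X105.374 Y188.768
G01 X110.320 Y176.573
M5

Since the viewBox matches the mm dimensions, user units are millimetres directly. The only transform is the Y-flip y_m = 255.865 − y_svg.

Shape 1 is a closed polygon drawn with `<path>`. Its stroke #ff8800 means cut at S807, F887. After flipping Y the toolpath is (5.418,104.995) → (97.071,79.076) → (281.995,33.492) → (155.349,154.151) → (287.297,235.502) → (5.418,104.995), returning to the start.

Shape 2 is a rectangle drawn with `<polygon>`. Its stroke #ff0000 means engrave at S236, F3392. After flipping Y the toolpath is (9.712,177.617) → (66.062,177.617) → (66.062,95.430) → (9.712,95.430) → (9.712,177.617), returning to the start.

Shape 3 is a rectangle drawn with `<rect>`. Its stroke #ff0000 means engrave at S236, F3392. After flipping Y the toolpath is (200.882,130.873) → (225.067,130.873) → (225.067,86.516) → (200.882,86.516) → (200.882,130.873), returning to the start.

Shape 4 is a regular polygon drawn with `<polygon>`. Its stroke #ff0000 means engrave at S236, F3392. After flipping Y the toolpath is (110.320,176.573) → (102.233,166.191) → (89.198,168.004) → (84.252,180.199) → (92.339,190.581) → (105.374,188.768) → (110.320,176.573), returning to the start.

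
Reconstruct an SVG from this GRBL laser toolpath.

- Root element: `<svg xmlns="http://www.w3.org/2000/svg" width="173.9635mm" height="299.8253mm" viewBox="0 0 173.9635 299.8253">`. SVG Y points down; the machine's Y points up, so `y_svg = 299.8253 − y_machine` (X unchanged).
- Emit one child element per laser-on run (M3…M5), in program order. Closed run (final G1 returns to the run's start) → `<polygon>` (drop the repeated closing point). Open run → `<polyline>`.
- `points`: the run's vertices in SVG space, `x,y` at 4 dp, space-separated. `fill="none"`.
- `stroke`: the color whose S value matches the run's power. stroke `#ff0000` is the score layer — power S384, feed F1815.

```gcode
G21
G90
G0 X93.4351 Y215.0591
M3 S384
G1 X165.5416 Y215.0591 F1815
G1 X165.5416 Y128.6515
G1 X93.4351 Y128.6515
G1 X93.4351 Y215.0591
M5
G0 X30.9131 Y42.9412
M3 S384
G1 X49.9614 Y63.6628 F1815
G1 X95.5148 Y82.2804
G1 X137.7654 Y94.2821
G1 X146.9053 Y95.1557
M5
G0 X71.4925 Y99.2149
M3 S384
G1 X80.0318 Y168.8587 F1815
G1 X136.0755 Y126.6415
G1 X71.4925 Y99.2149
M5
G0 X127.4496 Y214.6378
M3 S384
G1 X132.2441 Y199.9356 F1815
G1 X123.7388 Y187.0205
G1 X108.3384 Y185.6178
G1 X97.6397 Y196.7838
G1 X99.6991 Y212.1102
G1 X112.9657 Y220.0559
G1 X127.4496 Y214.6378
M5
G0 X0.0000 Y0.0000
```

<svg xmlns="http://www.w3.org/2000/svg" width="173.9635mm" height="299.8253mm" viewBox="0 0 173.9635 299.8253">
  <polygon points="93.4351,84.7662 165.5416,84.7662 165.5416,171.1738 93.4351,171.1738" fill="none" stroke="#ff0000"/>
  <polyline points="30.9131,256.8841 49.9614,236.1625 95.5148,217.5449 137.7654,205.5432 146.9053,204.6696" fill="none" stroke="#ff0000"/>
  <polygon points="71.4925,200.6104 80.0318,130.9666 136.0755,173.1838" fill="none" stroke="#ff0000"/>
  <polygon points="127.4496,85.1875 132.2441,99.8897 123.7388,112.8048 108.3384,114.2075 97.6397,103.0415 99.6991,87.7151 112.9657,79.7694" fill="none" stroke="#ff0000"/>
</svg>

Machine Y-up, SVG Y-down with viewBox height 299.8253, so y_svg = 299.8253 − y_machine; X carries over. Every run uses S384, so all elements get stroke `#ff0000` (score).

Run 1: The run returns to its start, so emit a `<polygon>` with points (Y-flipped): 93.4351,84.7662 165.5416,84.7662 165.5416,171.1738 93.4351,171.1738.

Run 2: The run is open, so emit a `<polyline>` with points (Y-flipped): 30.9131,256.8841 49.9614,236.1625 95.5148,217.5449 137.7654,205.5432 146.9053,204.6696.

Run 3: The run returns to its start, so emit a `<polygon>` with points (Y-flipped): 71.4925,200.6104 80.0318,130.9666 136.0755,173.1838.

Run 4: The run returns to its start, so emit a `<polygon>` with points (Y-flipped): 127.4496,85.1875 132.2441,99.8897 123.7388,112.8048 108.3384,114.2075 97.6397,103.0415 99.6991,87.7151 112.9657,79.7694.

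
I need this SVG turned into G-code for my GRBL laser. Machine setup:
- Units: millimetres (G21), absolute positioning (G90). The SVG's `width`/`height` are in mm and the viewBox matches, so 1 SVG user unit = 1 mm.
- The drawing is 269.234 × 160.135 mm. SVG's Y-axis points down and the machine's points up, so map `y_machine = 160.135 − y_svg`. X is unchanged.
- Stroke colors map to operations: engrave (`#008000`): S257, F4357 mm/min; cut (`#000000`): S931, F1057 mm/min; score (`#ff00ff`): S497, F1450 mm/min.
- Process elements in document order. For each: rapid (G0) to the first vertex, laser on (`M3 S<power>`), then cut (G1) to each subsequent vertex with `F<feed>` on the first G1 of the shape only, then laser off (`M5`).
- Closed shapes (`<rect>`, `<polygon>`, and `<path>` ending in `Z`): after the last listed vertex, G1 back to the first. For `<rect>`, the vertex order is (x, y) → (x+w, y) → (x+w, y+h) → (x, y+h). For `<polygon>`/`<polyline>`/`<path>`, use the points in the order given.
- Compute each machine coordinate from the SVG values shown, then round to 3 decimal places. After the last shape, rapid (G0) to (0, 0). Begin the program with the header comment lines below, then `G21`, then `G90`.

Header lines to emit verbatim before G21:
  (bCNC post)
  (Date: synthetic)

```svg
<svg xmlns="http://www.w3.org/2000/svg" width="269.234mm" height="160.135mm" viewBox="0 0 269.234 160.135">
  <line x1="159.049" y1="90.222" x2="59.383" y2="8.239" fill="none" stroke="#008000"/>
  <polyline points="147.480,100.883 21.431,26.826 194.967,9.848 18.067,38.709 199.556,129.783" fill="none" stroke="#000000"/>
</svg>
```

viewBox `0 0 269.234 160.135` with mm width/height → 1 unit = 1 mm. Flip: y_m = 160.135 − y_svg.

**Shape 1** — `<line>` line segment, stroke `#008000` → engrave (S257, F4357). Machine vertices: (159.049,69.913) → (59.383,151.896). Open path.

**Shape 2** — `<polyline>` open polyline, stroke `#000000` → cut (S931, F1057). Machine vertices: (147.480,59.252) → (21.431,133.309) → (194.967,150.287) → (18.067,121.426) → (199.556,30.352). Open path.

(bCNC post)
(Date: synthetic)
G21
G90
G0 X159.049 Y69.913
M3 S257
G1 X59.383 Y151.896 F4357
M5
G0 X147.480 Y59.252
M3 S931
G1 X21.431 Y133.309 F1057
G1 X194.967 Y150.287
G1 X18.067 Y121.426
G1 X199.556 Y30.352
M5
G0 X0.000 Y0.000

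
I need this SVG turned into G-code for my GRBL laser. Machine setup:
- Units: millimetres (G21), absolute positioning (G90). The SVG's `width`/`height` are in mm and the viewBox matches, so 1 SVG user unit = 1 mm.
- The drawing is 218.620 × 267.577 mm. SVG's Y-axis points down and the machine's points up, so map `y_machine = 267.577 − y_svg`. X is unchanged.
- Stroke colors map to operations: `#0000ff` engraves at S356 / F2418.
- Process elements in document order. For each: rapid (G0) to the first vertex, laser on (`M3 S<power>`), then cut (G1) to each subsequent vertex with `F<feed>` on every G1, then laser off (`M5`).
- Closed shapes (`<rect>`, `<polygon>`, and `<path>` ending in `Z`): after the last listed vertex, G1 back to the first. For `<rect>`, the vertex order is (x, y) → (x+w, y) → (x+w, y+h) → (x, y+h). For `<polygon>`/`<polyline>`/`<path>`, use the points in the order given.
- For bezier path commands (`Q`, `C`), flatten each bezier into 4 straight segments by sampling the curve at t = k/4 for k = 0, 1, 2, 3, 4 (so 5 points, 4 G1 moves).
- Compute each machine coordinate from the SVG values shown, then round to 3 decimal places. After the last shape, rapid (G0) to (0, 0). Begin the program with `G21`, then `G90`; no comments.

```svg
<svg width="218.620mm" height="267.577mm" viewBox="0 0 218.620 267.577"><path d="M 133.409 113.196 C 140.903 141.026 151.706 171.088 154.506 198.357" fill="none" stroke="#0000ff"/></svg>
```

G21
G90
G0 X133.409 Y154.381
M3 S356
G1 X139.473 Y133.169 F2418
G1 X145.718 Y111.590 F2418
G1 X151.082 Y90.117 F2418
G1 X154.506 Y69.220 F2418
M5
G0 X0.000 Y0.000

1 u = 1 mm; y_m = 267.577 − y.

[1] `<path>` cubic bezier, #0000ff→engrave S356 F2418: (133.409,154.381) → (139.473,133.169) → (145.718,111.590) → (151.082,90.117) → (154.506,69.220)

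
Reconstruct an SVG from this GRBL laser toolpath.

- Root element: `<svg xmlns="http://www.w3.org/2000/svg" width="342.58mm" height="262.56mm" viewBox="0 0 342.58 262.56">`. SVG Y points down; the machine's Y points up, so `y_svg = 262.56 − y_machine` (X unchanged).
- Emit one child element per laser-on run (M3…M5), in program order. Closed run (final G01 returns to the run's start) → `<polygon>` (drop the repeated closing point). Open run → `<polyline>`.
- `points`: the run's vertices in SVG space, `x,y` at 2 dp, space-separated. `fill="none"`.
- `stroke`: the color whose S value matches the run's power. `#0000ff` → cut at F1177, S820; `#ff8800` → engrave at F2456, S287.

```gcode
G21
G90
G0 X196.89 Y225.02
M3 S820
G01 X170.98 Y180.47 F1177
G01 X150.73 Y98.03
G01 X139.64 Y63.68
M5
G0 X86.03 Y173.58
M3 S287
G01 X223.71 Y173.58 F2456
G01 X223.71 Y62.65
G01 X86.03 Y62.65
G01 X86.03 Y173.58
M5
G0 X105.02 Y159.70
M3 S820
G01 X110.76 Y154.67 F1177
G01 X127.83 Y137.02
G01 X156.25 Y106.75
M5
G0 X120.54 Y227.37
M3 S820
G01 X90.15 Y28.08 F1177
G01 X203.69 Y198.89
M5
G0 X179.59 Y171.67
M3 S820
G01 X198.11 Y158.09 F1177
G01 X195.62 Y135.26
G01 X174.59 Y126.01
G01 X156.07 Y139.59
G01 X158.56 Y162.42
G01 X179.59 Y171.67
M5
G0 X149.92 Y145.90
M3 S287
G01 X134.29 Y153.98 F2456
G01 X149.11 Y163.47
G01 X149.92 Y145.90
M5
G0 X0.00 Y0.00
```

y_svg = 262.56 − y_m.

[1] S820→`#0000ff` (cut); open run; points: 196.89,37.54 170.98,82.09 150.73,164.53 139.64,198.88

[2] S287→`#ff8800` (engrave); closed run; points: 86.03,88.98 223.71,88.98 223.71,199.91 86.03,199.91

[3] S820→`#0000ff` (cut); open run; points: 105.02,102.86 110.76,107.89 127.83,125.54 156.25,155.81

[4] S820→`#0000ff` (cut); open run; points: 120.54,35.19 90.15,234.48 203.69,63.67

[5] S820→`#0000ff` (cut); closed run; points: 179.59,90.89 198.11,104.47 195.62,127.30 174.59,136.55 156.07,122.97 158.56,100.14

[6] S287→`#ff8800` (engrave); closed run; points: 149.92,116.66 134.29,108.58 149.11,99.09

<svg xmlns="http://www.w3.org/2000/svg" width="342.58mm" height="262.56mm" viewBox="0 0 342.58 262.56">
  <polyline points="196.89,37.54 170.98,82.09 150.73,164.53 139.64,198.88" fill="none" stroke="#0000ff"/>
  <polygon points="86.03,88.98 223.71,88.98 223.71,199.91 86.03,199.91" fill="none" stroke="#ff8800"/>
  <polyline points="105.02,102.86 110.76,107.89 127.83,125.54 156.25,155.81" fill="none" stroke="#0000ff"/>
  <polyline points="120.54,35.19 90.15,234.48 203.69,63.67" fill="none" stroke="#0000ff"/>
  <polygon points="179.59,90.89 198.11,104.47 195.62,127.30 174.59,136.55 156.07,122.97 158.56,100.14" fill="none" stroke="#0000ff"/>
  <polygon points="149.92,116.66 134.29,108.58 149.11,99.09" fill="none" stroke="#ff8800"/>
</svg>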